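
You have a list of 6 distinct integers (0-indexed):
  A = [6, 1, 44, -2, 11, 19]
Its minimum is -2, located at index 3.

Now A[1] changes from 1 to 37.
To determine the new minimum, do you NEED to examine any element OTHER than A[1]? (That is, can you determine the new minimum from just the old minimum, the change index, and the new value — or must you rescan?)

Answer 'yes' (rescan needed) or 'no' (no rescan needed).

Answer: no

Derivation:
Old min = -2 at index 3
Change at index 1: 1 -> 37
Index 1 was NOT the min. New min = min(-2, 37). No rescan of other elements needed.
Needs rescan: no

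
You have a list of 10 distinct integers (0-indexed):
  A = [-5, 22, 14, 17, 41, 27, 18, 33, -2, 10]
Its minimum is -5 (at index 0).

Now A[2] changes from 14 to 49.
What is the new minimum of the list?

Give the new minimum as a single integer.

Answer: -5

Derivation:
Old min = -5 (at index 0)
Change: A[2] 14 -> 49
Changed element was NOT the old min.
  New min = min(old_min, new_val) = min(-5, 49) = -5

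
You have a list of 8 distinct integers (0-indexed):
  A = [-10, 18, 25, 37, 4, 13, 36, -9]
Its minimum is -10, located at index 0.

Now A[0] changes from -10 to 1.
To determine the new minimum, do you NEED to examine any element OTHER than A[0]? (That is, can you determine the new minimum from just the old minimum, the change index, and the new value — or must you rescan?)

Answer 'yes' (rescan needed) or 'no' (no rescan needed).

Old min = -10 at index 0
Change at index 0: -10 -> 1
Index 0 WAS the min and new value 1 > old min -10. Must rescan other elements to find the new min.
Needs rescan: yes

Answer: yes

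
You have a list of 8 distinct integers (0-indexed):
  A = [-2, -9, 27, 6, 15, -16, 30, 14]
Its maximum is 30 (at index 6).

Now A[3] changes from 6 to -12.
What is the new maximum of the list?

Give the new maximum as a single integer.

Old max = 30 (at index 6)
Change: A[3] 6 -> -12
Changed element was NOT the old max.
  New max = max(old_max, new_val) = max(30, -12) = 30

Answer: 30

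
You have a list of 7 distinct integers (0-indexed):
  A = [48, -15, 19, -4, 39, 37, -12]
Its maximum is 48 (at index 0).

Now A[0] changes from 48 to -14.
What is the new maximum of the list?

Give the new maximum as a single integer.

Old max = 48 (at index 0)
Change: A[0] 48 -> -14
Changed element WAS the max -> may need rescan.
  Max of remaining elements: 39
  New max = max(-14, 39) = 39

Answer: 39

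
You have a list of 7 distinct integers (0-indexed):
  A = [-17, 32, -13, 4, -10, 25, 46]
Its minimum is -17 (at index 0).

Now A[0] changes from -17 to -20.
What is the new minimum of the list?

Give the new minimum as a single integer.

Answer: -20

Derivation:
Old min = -17 (at index 0)
Change: A[0] -17 -> -20
Changed element WAS the min. Need to check: is -20 still <= all others?
  Min of remaining elements: -13
  New min = min(-20, -13) = -20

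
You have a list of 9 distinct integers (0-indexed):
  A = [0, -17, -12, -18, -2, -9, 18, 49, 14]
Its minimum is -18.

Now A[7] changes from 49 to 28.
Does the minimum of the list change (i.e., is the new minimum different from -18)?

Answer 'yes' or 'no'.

Old min = -18
Change: A[7] 49 -> 28
Changed element was NOT the min; min changes only if 28 < -18.
New min = -18; changed? no

Answer: no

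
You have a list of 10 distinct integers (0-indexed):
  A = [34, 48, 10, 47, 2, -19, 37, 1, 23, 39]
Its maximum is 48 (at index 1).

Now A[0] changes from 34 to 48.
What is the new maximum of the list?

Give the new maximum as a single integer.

Old max = 48 (at index 1)
Change: A[0] 34 -> 48
Changed element was NOT the old max.
  New max = max(old_max, new_val) = max(48, 48) = 48

Answer: 48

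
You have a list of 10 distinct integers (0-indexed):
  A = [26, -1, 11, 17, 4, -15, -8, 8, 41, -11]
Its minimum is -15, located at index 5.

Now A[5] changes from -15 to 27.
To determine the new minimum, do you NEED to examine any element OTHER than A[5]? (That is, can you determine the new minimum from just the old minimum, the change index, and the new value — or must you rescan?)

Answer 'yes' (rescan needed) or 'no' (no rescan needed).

Old min = -15 at index 5
Change at index 5: -15 -> 27
Index 5 WAS the min and new value 27 > old min -15. Must rescan other elements to find the new min.
Needs rescan: yes

Answer: yes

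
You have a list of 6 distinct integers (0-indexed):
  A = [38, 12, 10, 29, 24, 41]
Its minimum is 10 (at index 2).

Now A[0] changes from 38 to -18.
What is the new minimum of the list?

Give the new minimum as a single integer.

Old min = 10 (at index 2)
Change: A[0] 38 -> -18
Changed element was NOT the old min.
  New min = min(old_min, new_val) = min(10, -18) = -18

Answer: -18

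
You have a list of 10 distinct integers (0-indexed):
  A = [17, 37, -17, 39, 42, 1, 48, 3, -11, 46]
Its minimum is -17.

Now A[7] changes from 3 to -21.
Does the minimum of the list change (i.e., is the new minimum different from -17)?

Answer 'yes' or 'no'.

Answer: yes

Derivation:
Old min = -17
Change: A[7] 3 -> -21
Changed element was NOT the min; min changes only if -21 < -17.
New min = -21; changed? yes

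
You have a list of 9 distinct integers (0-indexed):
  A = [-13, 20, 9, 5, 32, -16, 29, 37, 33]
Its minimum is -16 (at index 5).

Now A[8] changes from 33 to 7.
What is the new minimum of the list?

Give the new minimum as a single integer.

Old min = -16 (at index 5)
Change: A[8] 33 -> 7
Changed element was NOT the old min.
  New min = min(old_min, new_val) = min(-16, 7) = -16

Answer: -16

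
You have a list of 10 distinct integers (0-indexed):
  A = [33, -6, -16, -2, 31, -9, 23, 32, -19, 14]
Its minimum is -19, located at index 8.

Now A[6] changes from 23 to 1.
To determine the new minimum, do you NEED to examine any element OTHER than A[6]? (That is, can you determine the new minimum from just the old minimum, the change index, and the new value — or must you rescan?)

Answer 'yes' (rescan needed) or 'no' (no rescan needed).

Answer: no

Derivation:
Old min = -19 at index 8
Change at index 6: 23 -> 1
Index 6 was NOT the min. New min = min(-19, 1). No rescan of other elements needed.
Needs rescan: no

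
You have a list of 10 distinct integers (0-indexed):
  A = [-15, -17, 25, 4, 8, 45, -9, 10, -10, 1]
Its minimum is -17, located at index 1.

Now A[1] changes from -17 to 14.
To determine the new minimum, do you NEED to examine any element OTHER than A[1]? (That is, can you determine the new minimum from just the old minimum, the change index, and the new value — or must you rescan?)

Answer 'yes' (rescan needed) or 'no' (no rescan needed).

Old min = -17 at index 1
Change at index 1: -17 -> 14
Index 1 WAS the min and new value 14 > old min -17. Must rescan other elements to find the new min.
Needs rescan: yes

Answer: yes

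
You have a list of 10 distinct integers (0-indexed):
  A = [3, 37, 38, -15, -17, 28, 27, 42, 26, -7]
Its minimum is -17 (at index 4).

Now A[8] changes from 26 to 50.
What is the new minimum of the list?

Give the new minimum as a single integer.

Old min = -17 (at index 4)
Change: A[8] 26 -> 50
Changed element was NOT the old min.
  New min = min(old_min, new_val) = min(-17, 50) = -17

Answer: -17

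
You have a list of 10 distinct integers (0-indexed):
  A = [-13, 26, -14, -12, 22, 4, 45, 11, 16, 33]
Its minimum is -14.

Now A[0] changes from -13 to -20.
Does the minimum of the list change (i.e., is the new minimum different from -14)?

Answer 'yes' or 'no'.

Answer: yes

Derivation:
Old min = -14
Change: A[0] -13 -> -20
Changed element was NOT the min; min changes only if -20 < -14.
New min = -20; changed? yes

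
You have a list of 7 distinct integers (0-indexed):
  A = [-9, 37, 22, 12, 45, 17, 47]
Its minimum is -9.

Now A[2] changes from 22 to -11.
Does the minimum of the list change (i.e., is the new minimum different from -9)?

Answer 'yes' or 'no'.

Answer: yes

Derivation:
Old min = -9
Change: A[2] 22 -> -11
Changed element was NOT the min; min changes only if -11 < -9.
New min = -11; changed? yes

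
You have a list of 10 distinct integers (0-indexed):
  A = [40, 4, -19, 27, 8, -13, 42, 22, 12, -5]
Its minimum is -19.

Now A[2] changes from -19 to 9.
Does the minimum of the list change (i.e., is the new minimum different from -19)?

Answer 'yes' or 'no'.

Old min = -19
Change: A[2] -19 -> 9
Changed element was the min; new min must be rechecked.
New min = -13; changed? yes

Answer: yes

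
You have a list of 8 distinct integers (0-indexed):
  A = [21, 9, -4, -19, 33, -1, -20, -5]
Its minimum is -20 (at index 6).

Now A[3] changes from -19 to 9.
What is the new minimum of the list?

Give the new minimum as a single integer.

Old min = -20 (at index 6)
Change: A[3] -19 -> 9
Changed element was NOT the old min.
  New min = min(old_min, new_val) = min(-20, 9) = -20

Answer: -20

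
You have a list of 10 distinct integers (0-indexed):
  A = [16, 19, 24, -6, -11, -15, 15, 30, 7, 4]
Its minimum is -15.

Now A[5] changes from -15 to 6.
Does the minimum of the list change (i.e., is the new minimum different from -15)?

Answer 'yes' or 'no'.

Answer: yes

Derivation:
Old min = -15
Change: A[5] -15 -> 6
Changed element was the min; new min must be rechecked.
New min = -11; changed? yes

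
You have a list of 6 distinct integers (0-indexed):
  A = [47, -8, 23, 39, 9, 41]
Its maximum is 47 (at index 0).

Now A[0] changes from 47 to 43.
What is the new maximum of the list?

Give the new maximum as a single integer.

Old max = 47 (at index 0)
Change: A[0] 47 -> 43
Changed element WAS the max -> may need rescan.
  Max of remaining elements: 41
  New max = max(43, 41) = 43

Answer: 43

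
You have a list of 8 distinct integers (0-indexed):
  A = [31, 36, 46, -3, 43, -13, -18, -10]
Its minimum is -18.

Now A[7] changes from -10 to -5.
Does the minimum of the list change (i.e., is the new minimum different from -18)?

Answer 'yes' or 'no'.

Answer: no

Derivation:
Old min = -18
Change: A[7] -10 -> -5
Changed element was NOT the min; min changes only if -5 < -18.
New min = -18; changed? no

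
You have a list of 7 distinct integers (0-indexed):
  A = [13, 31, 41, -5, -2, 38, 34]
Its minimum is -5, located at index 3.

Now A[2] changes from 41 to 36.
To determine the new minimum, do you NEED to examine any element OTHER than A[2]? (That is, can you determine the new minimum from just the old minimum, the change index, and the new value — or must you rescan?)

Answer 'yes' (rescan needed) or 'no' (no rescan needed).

Answer: no

Derivation:
Old min = -5 at index 3
Change at index 2: 41 -> 36
Index 2 was NOT the min. New min = min(-5, 36). No rescan of other elements needed.
Needs rescan: no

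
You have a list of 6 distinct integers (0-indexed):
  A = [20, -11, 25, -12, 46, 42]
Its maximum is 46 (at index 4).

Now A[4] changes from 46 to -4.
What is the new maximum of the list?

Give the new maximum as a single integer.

Answer: 42

Derivation:
Old max = 46 (at index 4)
Change: A[4] 46 -> -4
Changed element WAS the max -> may need rescan.
  Max of remaining elements: 42
  New max = max(-4, 42) = 42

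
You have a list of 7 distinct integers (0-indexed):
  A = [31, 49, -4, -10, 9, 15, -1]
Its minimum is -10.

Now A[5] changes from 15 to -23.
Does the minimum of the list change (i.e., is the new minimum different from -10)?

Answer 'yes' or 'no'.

Answer: yes

Derivation:
Old min = -10
Change: A[5] 15 -> -23
Changed element was NOT the min; min changes only if -23 < -10.
New min = -23; changed? yes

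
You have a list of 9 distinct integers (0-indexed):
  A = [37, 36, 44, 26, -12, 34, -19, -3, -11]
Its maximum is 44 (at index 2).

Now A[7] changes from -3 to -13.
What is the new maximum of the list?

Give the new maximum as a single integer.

Old max = 44 (at index 2)
Change: A[7] -3 -> -13
Changed element was NOT the old max.
  New max = max(old_max, new_val) = max(44, -13) = 44

Answer: 44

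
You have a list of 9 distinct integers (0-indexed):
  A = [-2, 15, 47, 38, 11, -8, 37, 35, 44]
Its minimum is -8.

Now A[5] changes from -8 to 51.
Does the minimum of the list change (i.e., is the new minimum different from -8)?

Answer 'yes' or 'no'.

Old min = -8
Change: A[5] -8 -> 51
Changed element was the min; new min must be rechecked.
New min = -2; changed? yes

Answer: yes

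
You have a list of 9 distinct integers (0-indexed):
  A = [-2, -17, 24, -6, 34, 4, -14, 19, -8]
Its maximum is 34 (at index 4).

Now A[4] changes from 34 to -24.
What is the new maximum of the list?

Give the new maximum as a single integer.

Answer: 24

Derivation:
Old max = 34 (at index 4)
Change: A[4] 34 -> -24
Changed element WAS the max -> may need rescan.
  Max of remaining elements: 24
  New max = max(-24, 24) = 24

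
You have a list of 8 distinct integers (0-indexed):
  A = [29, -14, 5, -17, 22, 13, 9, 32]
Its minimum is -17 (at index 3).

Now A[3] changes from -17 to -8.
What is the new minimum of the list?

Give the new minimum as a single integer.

Answer: -14

Derivation:
Old min = -17 (at index 3)
Change: A[3] -17 -> -8
Changed element WAS the min. Need to check: is -8 still <= all others?
  Min of remaining elements: -14
  New min = min(-8, -14) = -14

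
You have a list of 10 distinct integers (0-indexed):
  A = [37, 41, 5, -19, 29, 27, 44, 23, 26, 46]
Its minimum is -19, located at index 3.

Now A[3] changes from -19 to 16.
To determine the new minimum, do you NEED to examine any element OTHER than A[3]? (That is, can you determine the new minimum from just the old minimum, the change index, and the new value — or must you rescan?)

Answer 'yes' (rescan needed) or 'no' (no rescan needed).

Old min = -19 at index 3
Change at index 3: -19 -> 16
Index 3 WAS the min and new value 16 > old min -19. Must rescan other elements to find the new min.
Needs rescan: yes

Answer: yes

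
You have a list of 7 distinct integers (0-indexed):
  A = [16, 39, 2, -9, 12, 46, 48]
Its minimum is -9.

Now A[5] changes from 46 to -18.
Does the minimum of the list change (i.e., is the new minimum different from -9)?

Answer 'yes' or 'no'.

Old min = -9
Change: A[5] 46 -> -18
Changed element was NOT the min; min changes only if -18 < -9.
New min = -18; changed? yes

Answer: yes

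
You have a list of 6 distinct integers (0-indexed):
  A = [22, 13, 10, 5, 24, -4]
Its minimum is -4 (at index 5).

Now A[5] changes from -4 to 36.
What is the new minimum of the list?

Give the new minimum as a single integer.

Old min = -4 (at index 5)
Change: A[5] -4 -> 36
Changed element WAS the min. Need to check: is 36 still <= all others?
  Min of remaining elements: 5
  New min = min(36, 5) = 5

Answer: 5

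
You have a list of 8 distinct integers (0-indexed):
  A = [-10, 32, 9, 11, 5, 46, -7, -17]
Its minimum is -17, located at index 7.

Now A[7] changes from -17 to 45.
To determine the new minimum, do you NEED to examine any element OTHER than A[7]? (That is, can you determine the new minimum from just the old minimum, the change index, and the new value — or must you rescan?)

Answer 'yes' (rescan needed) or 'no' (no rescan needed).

Answer: yes

Derivation:
Old min = -17 at index 7
Change at index 7: -17 -> 45
Index 7 WAS the min and new value 45 > old min -17. Must rescan other elements to find the new min.
Needs rescan: yes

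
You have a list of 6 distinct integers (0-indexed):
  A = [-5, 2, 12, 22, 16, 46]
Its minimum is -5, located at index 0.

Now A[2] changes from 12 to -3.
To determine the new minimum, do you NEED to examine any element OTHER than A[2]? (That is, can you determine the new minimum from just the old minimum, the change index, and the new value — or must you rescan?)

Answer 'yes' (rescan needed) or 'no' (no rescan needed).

Old min = -5 at index 0
Change at index 2: 12 -> -3
Index 2 was NOT the min. New min = min(-5, -3). No rescan of other elements needed.
Needs rescan: no

Answer: no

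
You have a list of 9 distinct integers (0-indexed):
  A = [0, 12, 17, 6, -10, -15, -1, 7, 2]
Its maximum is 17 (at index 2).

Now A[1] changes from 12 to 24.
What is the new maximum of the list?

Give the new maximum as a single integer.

Answer: 24

Derivation:
Old max = 17 (at index 2)
Change: A[1] 12 -> 24
Changed element was NOT the old max.
  New max = max(old_max, new_val) = max(17, 24) = 24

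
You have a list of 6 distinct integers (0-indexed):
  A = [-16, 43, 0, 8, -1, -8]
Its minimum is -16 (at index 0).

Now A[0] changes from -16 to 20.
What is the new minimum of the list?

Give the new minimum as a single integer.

Answer: -8

Derivation:
Old min = -16 (at index 0)
Change: A[0] -16 -> 20
Changed element WAS the min. Need to check: is 20 still <= all others?
  Min of remaining elements: -8
  New min = min(20, -8) = -8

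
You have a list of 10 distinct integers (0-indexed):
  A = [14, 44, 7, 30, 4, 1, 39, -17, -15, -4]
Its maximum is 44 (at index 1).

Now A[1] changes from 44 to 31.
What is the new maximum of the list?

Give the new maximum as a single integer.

Old max = 44 (at index 1)
Change: A[1] 44 -> 31
Changed element WAS the max -> may need rescan.
  Max of remaining elements: 39
  New max = max(31, 39) = 39

Answer: 39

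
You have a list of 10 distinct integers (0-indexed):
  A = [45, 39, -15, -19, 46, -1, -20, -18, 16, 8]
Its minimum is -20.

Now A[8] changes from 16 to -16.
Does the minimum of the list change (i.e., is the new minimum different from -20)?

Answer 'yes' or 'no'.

Old min = -20
Change: A[8] 16 -> -16
Changed element was NOT the min; min changes only if -16 < -20.
New min = -20; changed? no

Answer: no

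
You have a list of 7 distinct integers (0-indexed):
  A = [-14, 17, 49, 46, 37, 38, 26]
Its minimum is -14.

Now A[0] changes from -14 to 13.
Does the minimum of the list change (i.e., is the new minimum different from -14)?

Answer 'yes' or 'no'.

Old min = -14
Change: A[0] -14 -> 13
Changed element was the min; new min must be rechecked.
New min = 13; changed? yes

Answer: yes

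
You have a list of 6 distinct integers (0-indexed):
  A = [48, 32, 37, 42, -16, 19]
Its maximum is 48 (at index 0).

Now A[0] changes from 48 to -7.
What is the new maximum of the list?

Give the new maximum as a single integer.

Answer: 42

Derivation:
Old max = 48 (at index 0)
Change: A[0] 48 -> -7
Changed element WAS the max -> may need rescan.
  Max of remaining elements: 42
  New max = max(-7, 42) = 42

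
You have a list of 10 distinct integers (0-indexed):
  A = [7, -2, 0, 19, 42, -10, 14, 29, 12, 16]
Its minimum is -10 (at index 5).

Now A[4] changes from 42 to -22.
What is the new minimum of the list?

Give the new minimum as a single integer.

Answer: -22

Derivation:
Old min = -10 (at index 5)
Change: A[4] 42 -> -22
Changed element was NOT the old min.
  New min = min(old_min, new_val) = min(-10, -22) = -22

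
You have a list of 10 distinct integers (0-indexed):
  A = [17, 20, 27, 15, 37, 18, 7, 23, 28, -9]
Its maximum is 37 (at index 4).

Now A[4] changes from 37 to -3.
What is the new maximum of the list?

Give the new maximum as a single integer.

Old max = 37 (at index 4)
Change: A[4] 37 -> -3
Changed element WAS the max -> may need rescan.
  Max of remaining elements: 28
  New max = max(-3, 28) = 28

Answer: 28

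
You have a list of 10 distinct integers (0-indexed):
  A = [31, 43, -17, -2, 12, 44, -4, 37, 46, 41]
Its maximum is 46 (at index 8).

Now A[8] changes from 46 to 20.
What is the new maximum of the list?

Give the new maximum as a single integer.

Old max = 46 (at index 8)
Change: A[8] 46 -> 20
Changed element WAS the max -> may need rescan.
  Max of remaining elements: 44
  New max = max(20, 44) = 44

Answer: 44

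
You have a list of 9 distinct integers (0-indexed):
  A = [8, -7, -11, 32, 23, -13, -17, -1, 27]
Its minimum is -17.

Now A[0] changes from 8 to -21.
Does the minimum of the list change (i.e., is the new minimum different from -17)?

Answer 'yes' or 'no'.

Old min = -17
Change: A[0] 8 -> -21
Changed element was NOT the min; min changes only if -21 < -17.
New min = -21; changed? yes

Answer: yes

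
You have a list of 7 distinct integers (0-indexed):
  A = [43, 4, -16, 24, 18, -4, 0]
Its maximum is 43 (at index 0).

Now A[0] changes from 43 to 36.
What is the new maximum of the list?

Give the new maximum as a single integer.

Old max = 43 (at index 0)
Change: A[0] 43 -> 36
Changed element WAS the max -> may need rescan.
  Max of remaining elements: 24
  New max = max(36, 24) = 36

Answer: 36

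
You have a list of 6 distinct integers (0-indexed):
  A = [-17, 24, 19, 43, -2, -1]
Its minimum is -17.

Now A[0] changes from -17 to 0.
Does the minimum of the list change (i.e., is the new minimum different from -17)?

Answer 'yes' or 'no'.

Old min = -17
Change: A[0] -17 -> 0
Changed element was the min; new min must be rechecked.
New min = -2; changed? yes

Answer: yes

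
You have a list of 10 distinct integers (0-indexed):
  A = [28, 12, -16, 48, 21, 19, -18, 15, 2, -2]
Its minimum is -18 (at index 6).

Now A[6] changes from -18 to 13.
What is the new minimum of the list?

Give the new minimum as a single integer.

Old min = -18 (at index 6)
Change: A[6] -18 -> 13
Changed element WAS the min. Need to check: is 13 still <= all others?
  Min of remaining elements: -16
  New min = min(13, -16) = -16

Answer: -16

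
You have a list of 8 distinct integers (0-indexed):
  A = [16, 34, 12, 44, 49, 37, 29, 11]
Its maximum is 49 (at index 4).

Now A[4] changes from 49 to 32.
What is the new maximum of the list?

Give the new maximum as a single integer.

Old max = 49 (at index 4)
Change: A[4] 49 -> 32
Changed element WAS the max -> may need rescan.
  Max of remaining elements: 44
  New max = max(32, 44) = 44

Answer: 44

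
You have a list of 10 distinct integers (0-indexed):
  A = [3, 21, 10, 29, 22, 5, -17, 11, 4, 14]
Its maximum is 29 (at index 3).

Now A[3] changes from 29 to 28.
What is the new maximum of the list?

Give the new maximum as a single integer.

Answer: 28

Derivation:
Old max = 29 (at index 3)
Change: A[3] 29 -> 28
Changed element WAS the max -> may need rescan.
  Max of remaining elements: 22
  New max = max(28, 22) = 28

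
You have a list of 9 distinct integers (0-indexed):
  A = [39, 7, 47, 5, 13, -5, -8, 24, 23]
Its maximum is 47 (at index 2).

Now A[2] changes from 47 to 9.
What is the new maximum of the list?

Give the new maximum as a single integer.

Old max = 47 (at index 2)
Change: A[2] 47 -> 9
Changed element WAS the max -> may need rescan.
  Max of remaining elements: 39
  New max = max(9, 39) = 39

Answer: 39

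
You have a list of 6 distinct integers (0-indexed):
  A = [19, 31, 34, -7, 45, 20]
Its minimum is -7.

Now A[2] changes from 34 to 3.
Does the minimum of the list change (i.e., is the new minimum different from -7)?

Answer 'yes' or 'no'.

Answer: no

Derivation:
Old min = -7
Change: A[2] 34 -> 3
Changed element was NOT the min; min changes only if 3 < -7.
New min = -7; changed? no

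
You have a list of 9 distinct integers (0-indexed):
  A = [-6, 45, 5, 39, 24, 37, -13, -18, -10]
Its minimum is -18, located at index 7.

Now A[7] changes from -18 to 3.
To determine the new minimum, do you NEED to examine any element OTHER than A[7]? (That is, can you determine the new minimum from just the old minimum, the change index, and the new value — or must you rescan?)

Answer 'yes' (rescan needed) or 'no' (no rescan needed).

Old min = -18 at index 7
Change at index 7: -18 -> 3
Index 7 WAS the min and new value 3 > old min -18. Must rescan other elements to find the new min.
Needs rescan: yes

Answer: yes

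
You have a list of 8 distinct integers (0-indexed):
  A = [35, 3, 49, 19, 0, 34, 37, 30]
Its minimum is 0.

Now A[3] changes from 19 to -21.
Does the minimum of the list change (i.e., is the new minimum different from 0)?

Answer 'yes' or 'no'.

Answer: yes

Derivation:
Old min = 0
Change: A[3] 19 -> -21
Changed element was NOT the min; min changes only if -21 < 0.
New min = -21; changed? yes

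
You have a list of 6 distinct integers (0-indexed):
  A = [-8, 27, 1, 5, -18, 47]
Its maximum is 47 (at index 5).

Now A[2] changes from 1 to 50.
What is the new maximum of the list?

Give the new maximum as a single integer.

Answer: 50

Derivation:
Old max = 47 (at index 5)
Change: A[2] 1 -> 50
Changed element was NOT the old max.
  New max = max(old_max, new_val) = max(47, 50) = 50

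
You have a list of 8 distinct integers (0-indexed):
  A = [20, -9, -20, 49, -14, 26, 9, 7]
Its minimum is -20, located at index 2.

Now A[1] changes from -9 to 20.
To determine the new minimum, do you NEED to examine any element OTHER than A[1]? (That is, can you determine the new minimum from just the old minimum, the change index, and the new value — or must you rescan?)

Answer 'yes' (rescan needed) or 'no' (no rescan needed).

Old min = -20 at index 2
Change at index 1: -9 -> 20
Index 1 was NOT the min. New min = min(-20, 20). No rescan of other elements needed.
Needs rescan: no

Answer: no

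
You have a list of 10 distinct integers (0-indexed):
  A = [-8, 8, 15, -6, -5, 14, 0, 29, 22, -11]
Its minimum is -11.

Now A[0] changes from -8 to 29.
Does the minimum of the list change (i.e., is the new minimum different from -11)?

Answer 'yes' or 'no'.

Old min = -11
Change: A[0] -8 -> 29
Changed element was NOT the min; min changes only if 29 < -11.
New min = -11; changed? no

Answer: no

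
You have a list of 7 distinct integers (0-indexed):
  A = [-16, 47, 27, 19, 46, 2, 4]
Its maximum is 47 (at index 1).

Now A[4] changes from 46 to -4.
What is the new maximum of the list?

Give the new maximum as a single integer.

Old max = 47 (at index 1)
Change: A[4] 46 -> -4
Changed element was NOT the old max.
  New max = max(old_max, new_val) = max(47, -4) = 47

Answer: 47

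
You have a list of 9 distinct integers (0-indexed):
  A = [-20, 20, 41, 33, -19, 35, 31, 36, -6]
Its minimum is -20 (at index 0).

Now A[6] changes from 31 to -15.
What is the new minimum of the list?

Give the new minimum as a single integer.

Old min = -20 (at index 0)
Change: A[6] 31 -> -15
Changed element was NOT the old min.
  New min = min(old_min, new_val) = min(-20, -15) = -20

Answer: -20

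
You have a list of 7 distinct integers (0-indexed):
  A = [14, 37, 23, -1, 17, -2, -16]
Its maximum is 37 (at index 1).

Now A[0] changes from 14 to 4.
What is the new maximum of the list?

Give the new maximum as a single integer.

Old max = 37 (at index 1)
Change: A[0] 14 -> 4
Changed element was NOT the old max.
  New max = max(old_max, new_val) = max(37, 4) = 37

Answer: 37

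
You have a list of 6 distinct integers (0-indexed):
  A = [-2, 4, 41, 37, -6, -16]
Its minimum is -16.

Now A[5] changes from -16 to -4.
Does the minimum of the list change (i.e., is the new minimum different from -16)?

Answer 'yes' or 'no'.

Answer: yes

Derivation:
Old min = -16
Change: A[5] -16 -> -4
Changed element was the min; new min must be rechecked.
New min = -6; changed? yes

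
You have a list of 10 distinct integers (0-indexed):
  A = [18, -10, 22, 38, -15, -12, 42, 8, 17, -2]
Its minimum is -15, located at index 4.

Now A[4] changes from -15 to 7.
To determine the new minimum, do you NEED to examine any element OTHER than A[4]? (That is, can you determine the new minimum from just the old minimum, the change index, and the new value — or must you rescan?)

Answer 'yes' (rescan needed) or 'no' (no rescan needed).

Old min = -15 at index 4
Change at index 4: -15 -> 7
Index 4 WAS the min and new value 7 > old min -15. Must rescan other elements to find the new min.
Needs rescan: yes

Answer: yes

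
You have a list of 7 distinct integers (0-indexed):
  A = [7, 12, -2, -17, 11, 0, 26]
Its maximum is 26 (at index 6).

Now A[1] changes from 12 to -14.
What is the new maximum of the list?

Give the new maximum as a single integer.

Answer: 26

Derivation:
Old max = 26 (at index 6)
Change: A[1] 12 -> -14
Changed element was NOT the old max.
  New max = max(old_max, new_val) = max(26, -14) = 26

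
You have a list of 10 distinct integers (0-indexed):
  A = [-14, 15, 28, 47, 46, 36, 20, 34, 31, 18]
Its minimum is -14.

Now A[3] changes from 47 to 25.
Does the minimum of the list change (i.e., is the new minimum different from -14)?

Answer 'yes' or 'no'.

Old min = -14
Change: A[3] 47 -> 25
Changed element was NOT the min; min changes only if 25 < -14.
New min = -14; changed? no

Answer: no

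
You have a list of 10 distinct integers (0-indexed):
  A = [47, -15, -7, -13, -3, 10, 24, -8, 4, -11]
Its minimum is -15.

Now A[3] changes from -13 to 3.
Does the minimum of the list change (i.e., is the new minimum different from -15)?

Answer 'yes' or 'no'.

Old min = -15
Change: A[3] -13 -> 3
Changed element was NOT the min; min changes only if 3 < -15.
New min = -15; changed? no

Answer: no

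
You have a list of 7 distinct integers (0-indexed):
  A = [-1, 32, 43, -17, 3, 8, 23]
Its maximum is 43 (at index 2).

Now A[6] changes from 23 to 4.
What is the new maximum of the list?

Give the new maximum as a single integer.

Old max = 43 (at index 2)
Change: A[6] 23 -> 4
Changed element was NOT the old max.
  New max = max(old_max, new_val) = max(43, 4) = 43

Answer: 43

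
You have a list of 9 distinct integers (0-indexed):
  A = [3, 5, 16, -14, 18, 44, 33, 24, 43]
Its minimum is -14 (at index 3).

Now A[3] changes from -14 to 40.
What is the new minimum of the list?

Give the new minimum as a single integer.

Old min = -14 (at index 3)
Change: A[3] -14 -> 40
Changed element WAS the min. Need to check: is 40 still <= all others?
  Min of remaining elements: 3
  New min = min(40, 3) = 3

Answer: 3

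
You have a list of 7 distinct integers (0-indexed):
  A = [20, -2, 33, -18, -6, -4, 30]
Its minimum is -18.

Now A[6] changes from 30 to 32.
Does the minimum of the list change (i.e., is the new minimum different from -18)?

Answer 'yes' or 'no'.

Old min = -18
Change: A[6] 30 -> 32
Changed element was NOT the min; min changes only if 32 < -18.
New min = -18; changed? no

Answer: no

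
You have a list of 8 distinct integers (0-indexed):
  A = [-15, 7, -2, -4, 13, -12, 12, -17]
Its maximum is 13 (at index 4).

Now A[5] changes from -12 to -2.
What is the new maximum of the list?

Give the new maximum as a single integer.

Answer: 13

Derivation:
Old max = 13 (at index 4)
Change: A[5] -12 -> -2
Changed element was NOT the old max.
  New max = max(old_max, new_val) = max(13, -2) = 13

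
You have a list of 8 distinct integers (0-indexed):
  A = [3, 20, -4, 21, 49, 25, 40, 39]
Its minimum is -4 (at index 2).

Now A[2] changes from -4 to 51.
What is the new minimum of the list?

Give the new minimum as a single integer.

Answer: 3

Derivation:
Old min = -4 (at index 2)
Change: A[2] -4 -> 51
Changed element WAS the min. Need to check: is 51 still <= all others?
  Min of remaining elements: 3
  New min = min(51, 3) = 3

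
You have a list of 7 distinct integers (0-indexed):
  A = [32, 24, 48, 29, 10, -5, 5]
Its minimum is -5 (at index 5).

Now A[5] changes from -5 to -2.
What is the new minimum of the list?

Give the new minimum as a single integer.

Answer: -2

Derivation:
Old min = -5 (at index 5)
Change: A[5] -5 -> -2
Changed element WAS the min. Need to check: is -2 still <= all others?
  Min of remaining elements: 5
  New min = min(-2, 5) = -2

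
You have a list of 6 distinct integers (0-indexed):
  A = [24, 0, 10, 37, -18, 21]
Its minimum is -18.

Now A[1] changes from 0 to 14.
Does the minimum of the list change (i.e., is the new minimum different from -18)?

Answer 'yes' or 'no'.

Answer: no

Derivation:
Old min = -18
Change: A[1] 0 -> 14
Changed element was NOT the min; min changes only if 14 < -18.
New min = -18; changed? no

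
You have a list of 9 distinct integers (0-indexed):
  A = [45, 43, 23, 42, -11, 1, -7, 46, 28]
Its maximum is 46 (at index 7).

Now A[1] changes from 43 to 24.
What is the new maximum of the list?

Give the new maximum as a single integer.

Answer: 46

Derivation:
Old max = 46 (at index 7)
Change: A[1] 43 -> 24
Changed element was NOT the old max.
  New max = max(old_max, new_val) = max(46, 24) = 46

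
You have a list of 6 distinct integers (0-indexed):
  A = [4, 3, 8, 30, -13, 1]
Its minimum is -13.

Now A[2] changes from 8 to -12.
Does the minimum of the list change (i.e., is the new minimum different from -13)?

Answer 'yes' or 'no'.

Old min = -13
Change: A[2] 8 -> -12
Changed element was NOT the min; min changes only if -12 < -13.
New min = -13; changed? no

Answer: no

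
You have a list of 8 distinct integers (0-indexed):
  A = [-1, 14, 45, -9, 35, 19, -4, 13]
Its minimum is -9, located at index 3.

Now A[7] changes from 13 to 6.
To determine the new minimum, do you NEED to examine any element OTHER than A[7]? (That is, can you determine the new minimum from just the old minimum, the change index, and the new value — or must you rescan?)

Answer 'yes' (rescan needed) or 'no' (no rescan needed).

Old min = -9 at index 3
Change at index 7: 13 -> 6
Index 7 was NOT the min. New min = min(-9, 6). No rescan of other elements needed.
Needs rescan: no

Answer: no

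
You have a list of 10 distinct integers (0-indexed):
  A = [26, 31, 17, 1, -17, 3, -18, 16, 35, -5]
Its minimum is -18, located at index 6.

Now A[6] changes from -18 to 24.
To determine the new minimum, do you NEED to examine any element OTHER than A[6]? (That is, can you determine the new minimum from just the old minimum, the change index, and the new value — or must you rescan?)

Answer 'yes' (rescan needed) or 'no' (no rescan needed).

Answer: yes

Derivation:
Old min = -18 at index 6
Change at index 6: -18 -> 24
Index 6 WAS the min and new value 24 > old min -18. Must rescan other elements to find the new min.
Needs rescan: yes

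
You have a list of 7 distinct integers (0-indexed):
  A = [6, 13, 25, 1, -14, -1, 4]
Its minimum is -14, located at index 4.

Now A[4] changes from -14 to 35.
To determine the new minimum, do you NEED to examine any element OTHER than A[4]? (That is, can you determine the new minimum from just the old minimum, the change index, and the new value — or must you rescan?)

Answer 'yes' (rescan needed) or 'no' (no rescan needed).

Old min = -14 at index 4
Change at index 4: -14 -> 35
Index 4 WAS the min and new value 35 > old min -14. Must rescan other elements to find the new min.
Needs rescan: yes

Answer: yes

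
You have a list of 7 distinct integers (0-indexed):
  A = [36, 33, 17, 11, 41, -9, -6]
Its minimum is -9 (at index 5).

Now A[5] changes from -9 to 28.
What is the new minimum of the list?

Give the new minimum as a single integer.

Answer: -6

Derivation:
Old min = -9 (at index 5)
Change: A[5] -9 -> 28
Changed element WAS the min. Need to check: is 28 still <= all others?
  Min of remaining elements: -6
  New min = min(28, -6) = -6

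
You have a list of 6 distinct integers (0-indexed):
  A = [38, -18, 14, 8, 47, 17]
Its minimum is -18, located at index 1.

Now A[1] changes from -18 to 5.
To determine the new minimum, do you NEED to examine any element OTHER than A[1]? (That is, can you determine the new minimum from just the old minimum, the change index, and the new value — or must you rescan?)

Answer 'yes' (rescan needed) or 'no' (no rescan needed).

Answer: yes

Derivation:
Old min = -18 at index 1
Change at index 1: -18 -> 5
Index 1 WAS the min and new value 5 > old min -18. Must rescan other elements to find the new min.
Needs rescan: yes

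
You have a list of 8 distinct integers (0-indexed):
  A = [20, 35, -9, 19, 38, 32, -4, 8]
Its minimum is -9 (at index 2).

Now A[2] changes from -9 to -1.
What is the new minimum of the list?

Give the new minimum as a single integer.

Answer: -4

Derivation:
Old min = -9 (at index 2)
Change: A[2] -9 -> -1
Changed element WAS the min. Need to check: is -1 still <= all others?
  Min of remaining elements: -4
  New min = min(-1, -4) = -4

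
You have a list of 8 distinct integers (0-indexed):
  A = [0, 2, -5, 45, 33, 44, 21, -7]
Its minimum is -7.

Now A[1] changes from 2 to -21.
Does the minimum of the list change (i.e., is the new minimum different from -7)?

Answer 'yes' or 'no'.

Old min = -7
Change: A[1] 2 -> -21
Changed element was NOT the min; min changes only if -21 < -7.
New min = -21; changed? yes

Answer: yes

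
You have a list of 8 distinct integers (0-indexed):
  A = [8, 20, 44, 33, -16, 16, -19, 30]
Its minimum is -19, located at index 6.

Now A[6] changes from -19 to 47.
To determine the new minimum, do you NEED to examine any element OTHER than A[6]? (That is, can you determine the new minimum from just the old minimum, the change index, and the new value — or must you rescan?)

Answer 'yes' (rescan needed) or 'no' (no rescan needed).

Old min = -19 at index 6
Change at index 6: -19 -> 47
Index 6 WAS the min and new value 47 > old min -19. Must rescan other elements to find the new min.
Needs rescan: yes

Answer: yes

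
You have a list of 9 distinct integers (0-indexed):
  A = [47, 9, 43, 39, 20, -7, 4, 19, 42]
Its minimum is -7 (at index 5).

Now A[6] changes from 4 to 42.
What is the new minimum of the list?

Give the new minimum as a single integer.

Old min = -7 (at index 5)
Change: A[6] 4 -> 42
Changed element was NOT the old min.
  New min = min(old_min, new_val) = min(-7, 42) = -7

Answer: -7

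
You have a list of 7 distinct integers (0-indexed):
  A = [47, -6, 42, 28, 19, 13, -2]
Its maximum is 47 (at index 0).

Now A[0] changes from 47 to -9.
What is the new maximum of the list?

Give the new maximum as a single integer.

Answer: 42

Derivation:
Old max = 47 (at index 0)
Change: A[0] 47 -> -9
Changed element WAS the max -> may need rescan.
  Max of remaining elements: 42
  New max = max(-9, 42) = 42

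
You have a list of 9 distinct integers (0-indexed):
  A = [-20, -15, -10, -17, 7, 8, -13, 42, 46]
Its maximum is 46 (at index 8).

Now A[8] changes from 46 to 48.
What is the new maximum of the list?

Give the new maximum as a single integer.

Answer: 48

Derivation:
Old max = 46 (at index 8)
Change: A[8] 46 -> 48
Changed element WAS the max -> may need rescan.
  Max of remaining elements: 42
  New max = max(48, 42) = 48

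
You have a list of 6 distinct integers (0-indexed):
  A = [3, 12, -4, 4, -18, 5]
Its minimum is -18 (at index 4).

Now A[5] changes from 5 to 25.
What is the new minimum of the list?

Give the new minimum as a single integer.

Answer: -18

Derivation:
Old min = -18 (at index 4)
Change: A[5] 5 -> 25
Changed element was NOT the old min.
  New min = min(old_min, new_val) = min(-18, 25) = -18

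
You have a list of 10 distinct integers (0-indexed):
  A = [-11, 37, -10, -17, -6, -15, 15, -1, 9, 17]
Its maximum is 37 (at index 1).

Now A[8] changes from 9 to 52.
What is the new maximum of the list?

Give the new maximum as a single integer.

Answer: 52

Derivation:
Old max = 37 (at index 1)
Change: A[8] 9 -> 52
Changed element was NOT the old max.
  New max = max(old_max, new_val) = max(37, 52) = 52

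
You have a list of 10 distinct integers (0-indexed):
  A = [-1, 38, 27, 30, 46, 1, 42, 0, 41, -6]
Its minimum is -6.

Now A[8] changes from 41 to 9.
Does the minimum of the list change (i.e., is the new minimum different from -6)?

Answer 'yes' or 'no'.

Old min = -6
Change: A[8] 41 -> 9
Changed element was NOT the min; min changes only if 9 < -6.
New min = -6; changed? no

Answer: no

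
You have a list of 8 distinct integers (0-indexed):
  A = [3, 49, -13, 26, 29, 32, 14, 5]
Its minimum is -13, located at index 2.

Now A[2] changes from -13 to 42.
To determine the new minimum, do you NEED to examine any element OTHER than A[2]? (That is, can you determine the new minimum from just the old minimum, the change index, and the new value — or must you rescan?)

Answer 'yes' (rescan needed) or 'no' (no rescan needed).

Old min = -13 at index 2
Change at index 2: -13 -> 42
Index 2 WAS the min and new value 42 > old min -13. Must rescan other elements to find the new min.
Needs rescan: yes

Answer: yes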